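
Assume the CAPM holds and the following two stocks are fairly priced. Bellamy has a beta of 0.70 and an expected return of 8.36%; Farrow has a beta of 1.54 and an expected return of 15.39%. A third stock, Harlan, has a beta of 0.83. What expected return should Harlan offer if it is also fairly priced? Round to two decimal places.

MRP (SML slope) = (15.39% − 8.36%) / (1.54 − 0.70) = 7.03% / 0.84 = 8.3690%
R_f (intercept) = 8.36% − 0.70 × 8.3690% = 2.5017%
E(R_Harlan) = R_f + β × MRP = 2.5017% + 0.83 × 8.3690% = 9.45%

9.45%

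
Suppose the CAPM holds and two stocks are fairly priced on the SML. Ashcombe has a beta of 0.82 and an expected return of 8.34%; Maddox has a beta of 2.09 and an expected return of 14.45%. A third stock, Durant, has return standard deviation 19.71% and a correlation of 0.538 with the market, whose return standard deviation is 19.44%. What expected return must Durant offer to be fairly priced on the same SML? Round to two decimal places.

MRP = (14.45% − 8.34%) / (2.09 − 0.82) = 4.8110%
R_f = 8.34% − 0.82 × 4.8110% = 4.3950%
β_Durant = ρ·σ_i/σ_m = 0.538 × 19.71 / 19.44 = 0.5455
E(R_Durant) = R_f + β × MRP = 4.3950% + 0.5455 × 4.8110% = 7.02%

7.02%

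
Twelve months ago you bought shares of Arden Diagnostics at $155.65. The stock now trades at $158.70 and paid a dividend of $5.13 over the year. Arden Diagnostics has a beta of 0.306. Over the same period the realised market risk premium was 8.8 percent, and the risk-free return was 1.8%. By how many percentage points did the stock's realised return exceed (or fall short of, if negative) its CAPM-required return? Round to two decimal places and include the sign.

Realised HPR = (P1 + D1 − P0) / P0 = (158.70 + 5.13 − 155.65) / 155.65 = 8.18 / 155.65 = 5.2554%
CAPM required = R_f + β·MRP = 1.8% + 0.306 × 8.8% = 4.4928%
α = realised − required = 5.2554% − 4.4928% = +0.76%

+0.76%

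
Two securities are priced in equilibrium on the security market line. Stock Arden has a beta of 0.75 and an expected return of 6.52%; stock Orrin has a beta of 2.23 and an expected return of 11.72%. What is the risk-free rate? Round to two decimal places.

3.88%

Both satisfy E(R) = R_f + β·MRP, so the slope of the SML is
MRP = (11.72% − 6.52%) / (2.23 − 0.75) = 5.20% / 1.48 = 3.5135%
R_f = E(R_Arden) − β_Arden·MRP = 6.52% − 0.75 × 3.5135% = 3.8849%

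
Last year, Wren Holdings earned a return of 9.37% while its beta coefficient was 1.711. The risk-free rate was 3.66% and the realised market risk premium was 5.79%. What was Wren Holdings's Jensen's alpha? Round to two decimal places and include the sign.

CAPM benchmark = R_f + β(R_m − R_f) = 3.66% + 1.711 × 5.79% = 13.56669%
α = actual − benchmark = 9.37% − 13.56669% = -4.20%

-4.20%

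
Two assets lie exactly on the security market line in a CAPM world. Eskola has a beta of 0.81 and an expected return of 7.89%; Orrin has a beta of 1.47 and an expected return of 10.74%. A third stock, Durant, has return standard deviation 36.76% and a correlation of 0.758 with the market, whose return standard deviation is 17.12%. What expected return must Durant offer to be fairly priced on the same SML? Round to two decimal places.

11.42%

MRP = (10.74% − 7.89%) / (1.47 − 0.81) = 4.3182%
R_f = 7.89% − 0.81 × 4.3182% = 4.3923%
β_Durant = ρ·σ_i/σ_m = 0.758 × 36.76 / 17.12 = 1.6276
E(R_Durant) = R_f + β × MRP = 4.3923% + 1.6276 × 4.3182% = 11.42%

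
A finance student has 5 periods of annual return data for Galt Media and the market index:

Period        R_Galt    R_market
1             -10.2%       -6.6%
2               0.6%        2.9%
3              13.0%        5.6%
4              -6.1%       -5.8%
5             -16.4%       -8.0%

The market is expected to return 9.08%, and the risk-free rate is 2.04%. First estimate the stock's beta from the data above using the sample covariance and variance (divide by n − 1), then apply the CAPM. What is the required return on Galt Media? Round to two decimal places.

14.17%

Mean R_i = (-10.2 + 0.6 + 13.0 − 6.1 − 16.4) / 5 = -3.8200%
Mean R_m = (-6.6 + 2.9 + 5.6 − 5.8 − 8.0) / 5 = -2.3800%
Σ(R_i − R̄_i)(R_m − R̄_m) = 262.9820  ⇒  Cov = 262.9820 / 4 = 65.7455
Σ(R_m − R̄_m)² = 152.6480  ⇒  Var(R_m) = 152.6480 / 4 = 38.1620
β = Cov / Var(R_m) = 65.7455 / 38.1620 = 1.7228
MRP = 9.08% − 2.04% = 7.04%
E(R) = R_f + β × MRP = 2.04% + 1.7228 × 7.04% = 14.17%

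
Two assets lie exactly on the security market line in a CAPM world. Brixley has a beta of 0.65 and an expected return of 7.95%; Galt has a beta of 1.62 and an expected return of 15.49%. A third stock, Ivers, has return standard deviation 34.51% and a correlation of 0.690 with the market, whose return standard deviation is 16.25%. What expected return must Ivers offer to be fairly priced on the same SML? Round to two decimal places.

MRP = (15.49% − 7.95%) / (1.62 − 0.65) = 7.7732%
R_f = 7.95% − 0.65 × 7.7732% = 2.8974%
β_Ivers = ρ·σ_i/σ_m = 0.690 × 34.51 / 16.25 = 1.4653
E(R_Ivers) = R_f + β × MRP = 2.8974% + 1.4653 × 7.7732% = 14.29%

14.29%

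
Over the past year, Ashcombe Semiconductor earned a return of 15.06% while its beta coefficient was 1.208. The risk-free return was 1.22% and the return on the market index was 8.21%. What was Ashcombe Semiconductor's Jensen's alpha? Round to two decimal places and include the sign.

Market excess return = 8.21% − 1.22% = 6.99%
CAPM benchmark = R_f + β(R_m − R_f) = 1.22% + 1.208 × 6.99% = 9.66392%
α = actual − benchmark = 15.06% − 9.66392% = +5.40%

+5.40%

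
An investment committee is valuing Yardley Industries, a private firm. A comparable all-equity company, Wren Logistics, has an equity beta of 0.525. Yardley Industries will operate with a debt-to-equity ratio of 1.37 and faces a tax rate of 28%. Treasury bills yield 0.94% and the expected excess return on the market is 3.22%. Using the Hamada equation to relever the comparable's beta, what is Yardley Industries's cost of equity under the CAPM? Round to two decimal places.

β_L = β_U × [1 + (1 − t)(D/E)] = 0.525 × [1 + (1 − 0.28) × 1.37]
    = 0.525 × [1 + 0.72 × 1.37] = 0.525 × 1.9864 = 1.0429
E(R) = R_f + β_L × MRP = 0.94% + 1.0429 × 3.22% = 4.30%

4.30%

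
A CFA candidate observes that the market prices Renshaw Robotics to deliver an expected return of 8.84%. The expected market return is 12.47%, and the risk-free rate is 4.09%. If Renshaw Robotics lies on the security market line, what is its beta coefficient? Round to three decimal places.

0.567

MRP = 12.47% − 4.09% = 8.38%
β = (E(R) − R_f) / MRP = (8.84% − 4.09%) / 8.38% = 4.75% / 8.38% = 0.567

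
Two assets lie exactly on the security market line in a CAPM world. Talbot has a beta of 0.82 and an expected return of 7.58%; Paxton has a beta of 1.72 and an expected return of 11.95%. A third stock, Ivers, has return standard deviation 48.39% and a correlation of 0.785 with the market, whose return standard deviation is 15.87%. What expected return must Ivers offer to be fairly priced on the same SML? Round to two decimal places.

15.22%

MRP = (11.95% − 7.58%) / (1.72 − 0.82) = 4.8556%
R_f = 7.58% − 0.82 × 4.8556% = 3.5984%
β_Ivers = ρ·σ_i/σ_m = 0.785 × 48.39 / 15.87 = 2.3936
E(R_Ivers) = R_f + β × MRP = 3.5984% + 2.3936 × 4.8556% = 15.22%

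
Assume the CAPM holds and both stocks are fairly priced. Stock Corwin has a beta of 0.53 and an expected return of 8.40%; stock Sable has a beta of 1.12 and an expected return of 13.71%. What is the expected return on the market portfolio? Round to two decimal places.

12.63%

Both satisfy E(R) = R_f + β·MRP, so the slope of the SML is
MRP = (13.71% − 8.40%) / (1.12 − 0.53) = 5.31% / 0.59 = 9.0000%
R_f = E(R_Corwin) − β_Corwin·MRP = 8.40% − 0.53 × 9.0000% = 3.6300%
E(R_m) = R_f + MRP = 3.6300% + 9.0000% = 12.63%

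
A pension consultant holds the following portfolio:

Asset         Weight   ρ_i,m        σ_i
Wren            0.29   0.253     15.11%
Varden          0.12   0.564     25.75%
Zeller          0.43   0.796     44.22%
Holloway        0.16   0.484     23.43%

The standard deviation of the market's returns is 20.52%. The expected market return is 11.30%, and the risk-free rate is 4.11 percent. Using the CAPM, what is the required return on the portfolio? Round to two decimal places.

11.05%

β_Wren = 0.253 × 15.11% / 20.52% = 0.1863
β_Varden = 0.564 × 25.75% / 20.52% = 0.7077
β_Zeller = 0.796 × 44.22% / 20.52% = 1.7154
β_Holloway = 0.484 × 23.43% / 20.52% = 0.5526
β_P = Σ w_i β_i = 0.29×0.1863 + 0.12×0.7077 + 0.43×1.7154 + 0.16×0.5526 = 0.9650
MRP = 11.30% − 4.11% = 7.19%
E(R_P) = R_f + β_P × MRP = 4.11% + 0.9650 × 7.19% = 11.05%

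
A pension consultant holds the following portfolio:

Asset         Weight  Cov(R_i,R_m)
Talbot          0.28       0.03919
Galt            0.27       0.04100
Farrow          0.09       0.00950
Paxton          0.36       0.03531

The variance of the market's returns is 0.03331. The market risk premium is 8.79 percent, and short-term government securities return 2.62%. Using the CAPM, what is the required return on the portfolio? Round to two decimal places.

β_Talbot = 0.03919 / 0.03331 = 1.1765
β_Galt = 0.04100 / 0.03331 = 1.2309
β_Farrow = 0.00950 / 0.03331 = 0.2852
β_Paxton = 0.03531 / 0.03331 = 1.0600
β_P = Σ w_i β_i = 0.28×1.1765 + 0.27×1.2309 + 0.09×0.2852 + 0.36×1.0600 = 1.0690
E(R_P) = R_f + β_P × MRP = 2.62% + 1.0690 × 8.79% = 12.02%

12.02%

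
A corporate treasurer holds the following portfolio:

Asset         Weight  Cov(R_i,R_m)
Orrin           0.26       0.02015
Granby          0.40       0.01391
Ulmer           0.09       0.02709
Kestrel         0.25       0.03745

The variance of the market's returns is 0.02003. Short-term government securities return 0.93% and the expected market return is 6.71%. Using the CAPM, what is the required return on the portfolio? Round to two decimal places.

7.45%

β_Orrin = 0.02015 / 0.02003 = 1.0060
β_Granby = 0.01391 / 0.02003 = 0.6945
β_Ulmer = 0.02709 / 0.02003 = 1.3525
β_Kestrel = 0.03745 / 0.02003 = 1.8697
β_P = Σ w_i β_i = 0.26×1.0060 + 0.40×0.6945 + 0.09×1.3525 + 0.25×1.8697 = 1.1285
MRP = 6.71% − 0.93% = 5.78%
E(R_P) = R_f + β_P × MRP = 0.93% + 1.1285 × 5.78% = 7.45%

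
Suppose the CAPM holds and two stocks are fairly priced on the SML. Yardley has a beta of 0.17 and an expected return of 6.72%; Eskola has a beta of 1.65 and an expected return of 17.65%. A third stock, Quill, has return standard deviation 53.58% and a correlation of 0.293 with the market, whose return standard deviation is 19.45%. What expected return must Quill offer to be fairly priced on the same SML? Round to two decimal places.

11.43%

MRP = (17.65% − 6.72%) / (1.65 − 0.17) = 7.3851%
R_f = 6.72% − 0.17 × 7.3851% = 5.4645%
β_Quill = ρ·σ_i/σ_m = 0.293 × 53.58 / 19.45 = 0.8071
E(R_Quill) = R_f + β × MRP = 5.4645% + 0.8071 × 7.3851% = 11.43%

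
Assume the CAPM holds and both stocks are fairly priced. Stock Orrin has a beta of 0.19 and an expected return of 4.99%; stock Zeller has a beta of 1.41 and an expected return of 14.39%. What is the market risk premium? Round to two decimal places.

7.70%

Both satisfy E(R) = R_f + β·MRP, so the slope of the SML is
MRP = (14.39% − 4.99%) / (1.41 − 0.19) = 9.40% / 1.22 = 7.7049%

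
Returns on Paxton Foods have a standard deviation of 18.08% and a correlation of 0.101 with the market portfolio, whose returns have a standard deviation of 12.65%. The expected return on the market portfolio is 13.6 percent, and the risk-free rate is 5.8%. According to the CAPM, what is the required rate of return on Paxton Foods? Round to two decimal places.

6.93%

β = ρ × σ_i / σ_m = 0.101 × 18.08% / 12.65% = 0.1444
MRP = 13.6% − 5.8% = 7.80%
E(R) = 5.8% + 0.1444 × 7.8% = 6.93%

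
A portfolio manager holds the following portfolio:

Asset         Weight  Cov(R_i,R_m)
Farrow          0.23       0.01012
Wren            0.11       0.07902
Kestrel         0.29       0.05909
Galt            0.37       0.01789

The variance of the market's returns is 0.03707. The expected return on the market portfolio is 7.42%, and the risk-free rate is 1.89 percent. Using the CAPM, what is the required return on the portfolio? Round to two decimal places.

β_Farrow = 0.01012 / 0.03707 = 0.2730
β_Wren = 0.07902 / 0.03707 = 2.1316
β_Kestrel = 0.05909 / 0.03707 = 1.5940
β_Galt = 0.01789 / 0.03707 = 0.4826
β_P = Σ w_i β_i = 0.23×0.2730 + 0.11×2.1316 + 0.29×1.5940 + 0.37×0.4826 = 0.9381
MRP = 7.42% − 1.89% = 5.53%
E(R_P) = R_f + β_P × MRP = 1.89% + 0.9381 × 5.53% = 7.08%

7.08%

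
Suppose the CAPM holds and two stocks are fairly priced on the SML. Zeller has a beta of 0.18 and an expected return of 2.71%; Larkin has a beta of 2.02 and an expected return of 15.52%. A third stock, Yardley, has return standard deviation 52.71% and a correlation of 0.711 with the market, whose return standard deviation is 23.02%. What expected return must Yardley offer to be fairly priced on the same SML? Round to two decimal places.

MRP = (15.52% − 2.71%) / (2.02 − 0.18) = 6.9620%
R_f = 2.71% − 0.18 × 6.9620% = 1.4568%
β_Yardley = ρ·σ_i/σ_m = 0.711 × 52.71 / 23.02 = 1.6280
E(R_Yardley) = R_f + β × MRP = 1.4568% + 1.6280 × 6.9620% = 12.79%

12.79%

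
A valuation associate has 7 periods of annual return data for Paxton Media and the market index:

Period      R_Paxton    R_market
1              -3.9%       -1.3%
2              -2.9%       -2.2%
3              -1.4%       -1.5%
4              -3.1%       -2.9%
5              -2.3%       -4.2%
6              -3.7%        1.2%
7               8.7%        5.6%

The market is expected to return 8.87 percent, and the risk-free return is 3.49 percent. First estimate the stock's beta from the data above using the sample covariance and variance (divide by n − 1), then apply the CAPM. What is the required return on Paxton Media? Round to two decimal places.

9.41%

Mean R_i = (-3.9 − 2.9 − 1.4 − 3.1 − 2.3 − 3.7 + 8.7) / 7 = -1.2286%
Mean R_m = (-1.3 − 2.2 − 1.5 − 2.9 − 4.2 + 1.2 + 5.6) / 7 = -0.7571%
Σ(R_i − R̄_i)(R_m − R̄_m) = 69.9686  ⇒  Cov = 69.9686 / 6 = 11.6614
Σ(R_m − R̄_m)² = 63.6171  ⇒  Var(R_m) = 63.6171 / 6 = 10.6029
β = Cov / Var(R_m) = 11.6614 / 10.6029 = 1.0998
MRP = 8.87% − 3.49% = 5.38%
E(R) = R_f + β × MRP = 3.49% + 1.0998 × 5.38% = 9.41%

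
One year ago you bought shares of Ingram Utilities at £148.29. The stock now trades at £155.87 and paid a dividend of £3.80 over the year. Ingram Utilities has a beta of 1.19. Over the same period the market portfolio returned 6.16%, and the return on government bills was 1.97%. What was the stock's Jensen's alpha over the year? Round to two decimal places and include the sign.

+0.72%

Realised HPR = (P1 + D1 − P0) / P0 = (155.87 + 3.80 − 148.29) / 148.29 = 11.38 / 148.29 = 7.6742%
MRP = 6.16% − 1.97% = 4.19%
CAPM required = R_f + β·MRP = 1.97% + 1.19 × 4.19% = 6.9561%
α = realised − required = 7.6742% − 6.9561% = +0.72%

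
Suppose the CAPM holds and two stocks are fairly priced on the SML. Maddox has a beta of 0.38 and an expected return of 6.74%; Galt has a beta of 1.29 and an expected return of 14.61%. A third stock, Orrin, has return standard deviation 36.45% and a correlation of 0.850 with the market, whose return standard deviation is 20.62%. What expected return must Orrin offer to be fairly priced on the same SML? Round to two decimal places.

MRP = (14.61% − 6.74%) / (1.29 − 0.38) = 8.6484%
R_f = 6.74% − 0.38 × 8.6484% = 3.4536%
β_Orrin = ρ·σ_i/σ_m = 0.850 × 36.45 / 20.62 = 1.5025
E(R_Orrin) = R_f + β × MRP = 3.4536% + 1.5025 × 8.6484% = 16.45%

16.45%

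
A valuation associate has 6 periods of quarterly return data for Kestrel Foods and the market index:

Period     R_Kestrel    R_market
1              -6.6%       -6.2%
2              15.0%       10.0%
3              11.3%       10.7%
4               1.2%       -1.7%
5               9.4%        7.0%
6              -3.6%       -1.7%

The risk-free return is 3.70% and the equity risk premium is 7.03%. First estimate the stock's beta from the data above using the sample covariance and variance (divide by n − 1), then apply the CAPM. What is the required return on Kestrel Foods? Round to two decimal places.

Mean R_i = (-6.6 + 15.0 + 11.3 + 1.2 + 9.4 − 3.6) / 6 = 4.4500%
Mean R_m = (-6.2 + 10.0 + 10.7 − 1.7 + 7.0 − 1.7) / 6 = 3.0167%
Σ(R_i − R̄_i)(R_m − R̄_m) = 301.1650  ⇒  Cov = 301.1650 / 5 = 60.2330
Σ(R_m − R̄_m)² = 253.1083  ⇒  Var(R_m) = 253.1083 / 5 = 50.6217
β = Cov / Var(R_m) = 60.2330 / 50.6217 = 1.1899
E(R) = R_f + β × MRP = 3.70% + 1.1899 × 7.03% = 12.06%

12.06%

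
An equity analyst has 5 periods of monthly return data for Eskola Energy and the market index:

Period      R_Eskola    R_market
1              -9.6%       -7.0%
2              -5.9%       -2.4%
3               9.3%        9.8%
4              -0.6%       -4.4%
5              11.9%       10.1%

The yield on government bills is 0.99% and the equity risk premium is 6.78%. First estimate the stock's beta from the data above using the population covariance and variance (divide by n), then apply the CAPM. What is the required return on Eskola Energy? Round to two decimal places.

Mean R_i = (-9.6 − 5.9 + 9.3 − 0.6 + 11.9) / 5 = 1.0200%
Mean R_m = (-7.0 − 2.4 + 9.8 − 4.4 + 10.1) / 5 = 1.2200%
Σ(R_i − R̄_i)(R_m − R̄_m) = 289.1080  ⇒  Cov = 289.1080 / 5 = 57.8216
Σ(R_m − R̄_m)² = 264.7280  ⇒  Var(R_m) = 264.7280 / 5 = 52.9456
β = Cov / Var(R_m) = 57.8216 / 52.9456 = 1.0921
E(R) = R_f + β × MRP = 0.99% + 1.0921 × 6.78% = 8.39%

8.39%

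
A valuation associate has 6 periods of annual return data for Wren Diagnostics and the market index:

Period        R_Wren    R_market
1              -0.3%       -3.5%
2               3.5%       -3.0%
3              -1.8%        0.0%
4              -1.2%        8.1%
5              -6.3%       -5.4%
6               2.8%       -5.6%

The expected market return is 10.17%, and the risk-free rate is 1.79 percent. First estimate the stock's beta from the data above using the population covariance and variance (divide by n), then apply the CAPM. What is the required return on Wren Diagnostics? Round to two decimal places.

Mean R_i = (-0.3 + 3.5 − 1.8 − 1.2 − 6.3 + 2.8) / 6 = -0.5500%
Mean R_m = (-3.5 − 3.0 + 0.0 + 8.1 − 5.4 − 5.6) / 6 = -1.5667%
Σ(R_i − R̄_i)(R_m − R̄_m) = -6.0000  ⇒  Cov = -6.0000 / 6 = -1.0000
Σ(R_m − R̄_m)² = 132.6533  ⇒  Var(R_m) = 132.6533 / 6 = 22.1089
β = Cov / Var(R_m) = -1.0000 / 22.1089 = -0.0452
MRP = 10.17% − 1.79% = 8.38%
E(R) = R_f + β × MRP = 1.79% + -0.0452 × 8.38% = 1.41%

1.41%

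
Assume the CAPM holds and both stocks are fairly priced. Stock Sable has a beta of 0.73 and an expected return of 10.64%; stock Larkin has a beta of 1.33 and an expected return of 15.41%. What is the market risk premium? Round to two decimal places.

Both satisfy E(R) = R_f + β·MRP, so the slope of the SML is
MRP = (15.41% − 10.64%) / (1.33 − 0.73) = 4.77% / 0.60 = 7.9500%

7.95%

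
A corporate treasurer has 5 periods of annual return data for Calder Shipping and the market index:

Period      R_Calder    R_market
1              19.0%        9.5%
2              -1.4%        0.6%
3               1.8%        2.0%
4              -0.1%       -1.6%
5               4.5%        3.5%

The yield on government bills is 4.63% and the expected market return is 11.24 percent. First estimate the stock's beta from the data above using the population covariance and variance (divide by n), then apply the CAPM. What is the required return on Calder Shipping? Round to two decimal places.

Mean R_i = (19.0 − 1.4 + 1.8 − 0.1 + 4.5) / 5 = 4.7600%
Mean R_m = (9.5 + 0.6 + 2.0 − 1.6 + 3.5) / 5 = 2.8000%
Σ(R_i − R̄_i)(R_m − R̄_m) = 132.5300  ⇒  Cov = 132.5300 / 5 = 26.5060
Σ(R_m − R̄_m)² = 70.2200  ⇒  Var(R_m) = 70.2200 / 5 = 14.0440
β = Cov / Var(R_m) = 26.5060 / 14.0440 = 1.8874
MRP = 11.24% − 4.63% = 6.61%
E(R) = R_f + β × MRP = 4.63% + 1.8874 × 6.61% = 17.11%

17.11%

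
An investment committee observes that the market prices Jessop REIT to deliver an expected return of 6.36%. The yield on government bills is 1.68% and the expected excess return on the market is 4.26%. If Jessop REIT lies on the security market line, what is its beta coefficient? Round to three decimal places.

β = (E(R) − R_f) / MRP = (6.36% − 1.68%) / 4.26% = 4.68% / 4.26% = 1.099

1.099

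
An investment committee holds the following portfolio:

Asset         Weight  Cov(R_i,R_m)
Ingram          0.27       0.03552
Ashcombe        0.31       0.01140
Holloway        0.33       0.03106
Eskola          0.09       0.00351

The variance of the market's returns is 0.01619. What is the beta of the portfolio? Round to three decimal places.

β_Ingram = 0.03552 / 0.01619 = 2.1939
β_Ashcombe = 0.01140 / 0.01619 = 0.7041
β_Holloway = 0.03106 / 0.01619 = 1.9185
β_Eskola = 0.00351 / 0.01619 = 0.2168
β_P = Σ w_i β_i = 0.27×2.1939 + 0.31×0.7041 + 0.33×1.9185 + 0.09×0.2168 = 1.4632

1.463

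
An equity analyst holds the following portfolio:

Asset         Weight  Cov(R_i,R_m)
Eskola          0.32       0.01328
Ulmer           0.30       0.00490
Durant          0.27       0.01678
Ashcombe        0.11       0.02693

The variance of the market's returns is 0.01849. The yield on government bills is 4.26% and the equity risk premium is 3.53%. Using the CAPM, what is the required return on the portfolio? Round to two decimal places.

β_Eskola = 0.01328 / 0.01849 = 0.7182
β_Ulmer = 0.00490 / 0.01849 = 0.2650
β_Durant = 0.01678 / 0.01849 = 0.9075
β_Ashcombe = 0.02693 / 0.01849 = 1.4565
β_P = Σ w_i β_i = 0.32×0.7182 + 0.30×0.2650 + 0.27×0.9075 + 0.11×1.4565 = 0.7146
E(R_P) = R_f + β_P × MRP = 4.26% + 0.7146 × 3.53% = 6.78%

6.78%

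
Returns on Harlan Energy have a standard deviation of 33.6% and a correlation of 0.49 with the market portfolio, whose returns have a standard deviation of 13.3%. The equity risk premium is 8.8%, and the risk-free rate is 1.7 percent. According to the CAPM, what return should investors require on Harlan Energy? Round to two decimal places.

12.59%

β = ρ × σ_i / σ_m = 0.49 × 33.6% / 13.3% = 1.2379
E(R) = 1.7% + 1.2379 × 8.8% = 12.59%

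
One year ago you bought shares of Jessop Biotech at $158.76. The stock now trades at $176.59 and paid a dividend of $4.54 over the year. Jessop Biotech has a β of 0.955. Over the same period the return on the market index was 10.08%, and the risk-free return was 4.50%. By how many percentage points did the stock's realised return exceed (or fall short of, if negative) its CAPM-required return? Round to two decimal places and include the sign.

+4.26%

Realised HPR = (P1 + D1 − P0) / P0 = (176.59 + 4.54 − 158.76) / 158.76 = 22.37 / 158.76 = 14.0905%
MRP = 10.08% − 4.50% = 5.58%
CAPM required = R_f + β·MRP = 4.50% + 0.955 × 5.58% = 9.82890%
α = realised − required = 14.0905% − 9.82890% = +4.26%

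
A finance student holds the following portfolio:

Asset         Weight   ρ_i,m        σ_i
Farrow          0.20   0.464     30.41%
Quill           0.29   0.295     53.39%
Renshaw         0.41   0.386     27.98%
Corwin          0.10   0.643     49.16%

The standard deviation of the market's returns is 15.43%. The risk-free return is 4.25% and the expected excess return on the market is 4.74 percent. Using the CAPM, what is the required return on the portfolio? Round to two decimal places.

β_Farrow = 0.464 × 30.41% / 15.43% = 0.9145
β_Quill = 0.295 × 53.39% / 15.43% = 1.0207
β_Renshaw = 0.386 × 27.98% / 15.43% = 0.7000
β_Corwin = 0.643 × 49.16% / 15.43% = 2.0486
β_P = Σ w_i β_i = 0.20×0.9145 + 0.29×1.0207 + 0.41×0.7000 + 0.10×2.0486 = 0.9708
E(R_P) = R_f + β_P × MRP = 4.25% + 0.9708 × 4.74% = 8.85%

8.85%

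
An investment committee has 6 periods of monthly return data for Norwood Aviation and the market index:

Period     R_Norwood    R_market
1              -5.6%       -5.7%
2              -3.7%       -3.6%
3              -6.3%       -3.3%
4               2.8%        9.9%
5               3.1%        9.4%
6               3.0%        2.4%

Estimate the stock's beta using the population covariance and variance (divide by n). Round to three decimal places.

0.598

Mean R_i = (-5.6 − 3.7 − 6.3 + 2.8 + 3.1 + 3.0) / 6 = -1.1167%
Mean R_m = (-5.7 − 3.6 − 3.3 + 9.9 + 9.4 + 2.4) / 6 = 1.5167%
Σ(R_i − R̄_i)(R_m − R̄_m) = 140.2517  ⇒  Cov = 140.2517 / 6 = 23.3753
Σ(R_m − R̄_m)² = 234.6683  ⇒  Var(R_m) = 234.6683 / 6 = 39.1114
β = Cov / Var(R_m) = 23.3753 / 39.1114 = 0.5977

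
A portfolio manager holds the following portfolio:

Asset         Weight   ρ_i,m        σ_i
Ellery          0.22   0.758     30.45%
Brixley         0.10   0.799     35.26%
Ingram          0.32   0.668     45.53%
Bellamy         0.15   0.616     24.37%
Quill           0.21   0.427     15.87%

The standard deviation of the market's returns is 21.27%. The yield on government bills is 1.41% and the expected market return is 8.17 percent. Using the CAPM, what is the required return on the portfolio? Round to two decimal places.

8.18%

β_Ellery = 0.758 × 30.45% / 21.27% = 1.0851
β_Brixley = 0.799 × 35.26% / 21.27% = 1.3245
β_Ingram = 0.668 × 45.53% / 21.27% = 1.4299
β_Bellamy = 0.616 × 24.37% / 21.27% = 0.7058
β_Quill = 0.427 × 15.87% / 21.27% = 0.3186
β_P = Σ w_i β_i = 0.22×1.0851 + 0.10×1.3245 + 0.32×1.4299 + 0.15×0.7058 + 0.21×0.3186 = 1.0015
MRP = 8.17% − 1.41% = 6.76%
E(R_P) = R_f + β_P × MRP = 1.41% + 1.0015 × 6.76% = 8.18%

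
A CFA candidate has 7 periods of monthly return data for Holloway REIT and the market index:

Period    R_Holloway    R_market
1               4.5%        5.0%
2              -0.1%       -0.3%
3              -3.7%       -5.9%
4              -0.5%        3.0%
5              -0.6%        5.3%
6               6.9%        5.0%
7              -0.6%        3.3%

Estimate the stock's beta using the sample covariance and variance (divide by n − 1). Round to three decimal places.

0.598

Mean R_i = (4.5 − 0.1 − 3.7 − 0.5 − 0.6 + 6.9 − 0.6) / 7 = 0.8429%
Mean R_m = (5.0 − 0.3 − 5.9 + 3.0 + 5.3 + 5.0 + 3.3) / 7 = 2.2000%
Σ(R_i − R̄_i)(R_m − R̄_m) = 59.2200  ⇒  Cov = 59.2200 / 6 = 9.8700
Σ(R_m − R̄_m)² = 99.0000  ⇒  Var(R_m) = 99.0000 / 6 = 16.5000
β = Cov / Var(R_m) = 9.8700 / 16.5000 = 0.5982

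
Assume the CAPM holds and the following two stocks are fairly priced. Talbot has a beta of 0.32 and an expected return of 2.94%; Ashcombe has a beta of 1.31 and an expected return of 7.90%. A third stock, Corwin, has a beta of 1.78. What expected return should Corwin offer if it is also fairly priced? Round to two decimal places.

MRP (SML slope) = (7.90% − 2.94%) / (1.31 − 0.32) = 4.96% / 0.99 = 5.0101%
R_f (intercept) = 2.94% − 0.32 × 5.0101% = 1.3368%
E(R_Corwin) = R_f + β × MRP = 1.3368% + 1.78 × 5.0101% = 10.25%

10.25%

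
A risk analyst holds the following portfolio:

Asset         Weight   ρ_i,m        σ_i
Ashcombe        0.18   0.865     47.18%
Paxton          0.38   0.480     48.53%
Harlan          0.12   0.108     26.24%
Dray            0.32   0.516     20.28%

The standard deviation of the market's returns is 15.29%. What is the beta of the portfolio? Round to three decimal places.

1.301

β_Ashcombe = 0.865 × 47.18% / 15.29% = 2.6691
β_Paxton = 0.480 × 48.53% / 15.29% = 1.5235
β_Harlan = 0.108 × 26.24% / 15.29% = 0.1853
β_Dray = 0.516 × 20.28% / 15.29% = 0.6844
β_P = Σ w_i β_i = 0.18×2.6691 + 0.38×1.5235 + 0.12×0.1853 + 0.32×0.6844 = 1.3006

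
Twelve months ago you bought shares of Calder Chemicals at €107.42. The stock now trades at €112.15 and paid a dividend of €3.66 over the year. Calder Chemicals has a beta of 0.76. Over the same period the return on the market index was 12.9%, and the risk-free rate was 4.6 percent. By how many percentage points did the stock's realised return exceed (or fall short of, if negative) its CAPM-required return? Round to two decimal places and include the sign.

-3.10%

Realised HPR = (P1 + D1 − P0) / P0 = (112.15 + 3.66 − 107.42) / 107.42 = 8.39 / 107.42 = 7.8105%
MRP = 12.9% − 4.6% = 8.30%
CAPM required = R_f + β·MRP = 4.6% + 0.76 × 8.3% = 10.9080%
α = realised − required = 7.8105% − 10.9080% = -3.10%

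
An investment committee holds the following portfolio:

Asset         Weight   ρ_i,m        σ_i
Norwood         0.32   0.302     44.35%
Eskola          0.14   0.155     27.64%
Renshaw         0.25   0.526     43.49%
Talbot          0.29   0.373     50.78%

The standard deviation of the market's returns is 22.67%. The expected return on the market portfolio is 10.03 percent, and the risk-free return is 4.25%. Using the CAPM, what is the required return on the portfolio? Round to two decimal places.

8.35%

β_Norwood = 0.302 × 44.35% / 22.67% = 0.5908
β_Eskola = 0.155 × 27.64% / 22.67% = 0.1890
β_Renshaw = 0.526 × 43.49% / 22.67% = 1.0091
β_Talbot = 0.373 × 50.78% / 22.67% = 0.8355
β_P = Σ w_i β_i = 0.32×0.5908 + 0.14×0.1890 + 0.25×1.0091 + 0.29×0.8355 = 0.7101
MRP = 10.03% − 4.25% = 5.78%
E(R_P) = R_f + β_P × MRP = 4.25% + 0.7101 × 5.78% = 8.35%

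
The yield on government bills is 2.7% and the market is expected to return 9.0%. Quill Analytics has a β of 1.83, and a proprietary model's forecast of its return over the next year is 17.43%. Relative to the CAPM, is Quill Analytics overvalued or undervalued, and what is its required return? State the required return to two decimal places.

Undervalued; required return 14.23%

MRP = 9.0% − 2.7% = 6.30%
Required return = R_f + β·MRP = 2.7% + 1.83 × 6.3% = 14.23%
Forecast 17.43% > required 14.23% → the stock plots above the SML → undervalued.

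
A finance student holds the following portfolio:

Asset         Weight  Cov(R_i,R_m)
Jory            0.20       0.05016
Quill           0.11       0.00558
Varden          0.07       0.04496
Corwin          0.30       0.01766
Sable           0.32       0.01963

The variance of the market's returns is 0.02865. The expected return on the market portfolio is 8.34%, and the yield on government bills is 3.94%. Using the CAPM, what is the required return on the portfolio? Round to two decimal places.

β_Jory = 0.05016 / 0.02865 = 1.7508
β_Quill = 0.00558 / 0.02865 = 0.1948
β_Varden = 0.04496 / 0.02865 = 1.5693
β_Corwin = 0.01766 / 0.02865 = 0.6164
β_Sable = 0.01963 / 0.02865 = 0.6852
β_P = Σ w_i β_i = 0.20×1.7508 + 0.11×0.1948 + 0.07×1.5693 + 0.30×0.6164 + 0.32×0.6852 = 0.8856
MRP = 8.34% − 3.94% = 4.40%
E(R_P) = R_f + β_P × MRP = 3.94% + 0.8856 × 4.40% = 7.84%

7.84%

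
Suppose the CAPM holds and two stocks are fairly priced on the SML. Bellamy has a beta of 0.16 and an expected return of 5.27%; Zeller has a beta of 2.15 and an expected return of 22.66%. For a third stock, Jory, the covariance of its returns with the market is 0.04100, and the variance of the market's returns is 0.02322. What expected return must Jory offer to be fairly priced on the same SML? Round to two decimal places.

19.30%

MRP = (22.66% − 5.27%) / (2.15 − 0.16) = 8.7387%
R_f = 5.27% − 0.16 × 8.7387% = 3.8718%
β_Jory = Cov / Var(R_m) = 0.04100 / 0.02322 = 1.7657
E(R_Jory) = R_f + β × MRP = 3.8718% + 1.7657 × 8.7387% = 19.30%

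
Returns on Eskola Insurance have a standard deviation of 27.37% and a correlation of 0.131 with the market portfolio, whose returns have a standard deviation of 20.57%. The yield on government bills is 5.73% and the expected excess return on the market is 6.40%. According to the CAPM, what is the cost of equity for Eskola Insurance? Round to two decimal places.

6.85%

β = ρ × σ_i / σ_m = 0.131 × 27.37% / 20.57% = 0.1743
E(R) = 5.73% + 0.1743 × 6.40% = 6.85%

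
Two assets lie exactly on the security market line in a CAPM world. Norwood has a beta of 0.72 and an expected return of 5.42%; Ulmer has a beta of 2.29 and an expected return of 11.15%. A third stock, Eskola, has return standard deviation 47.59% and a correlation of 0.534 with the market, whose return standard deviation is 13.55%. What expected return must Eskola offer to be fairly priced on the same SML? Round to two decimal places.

9.64%

MRP = (11.15% − 5.42%) / (2.29 − 0.72) = 3.6497%
R_f = 5.42% − 0.72 × 3.6497% = 2.7922%
β_Eskola = ρ·σ_i/σ_m = 0.534 × 47.59 / 13.55 = 1.8755
E(R_Eskola) = R_f + β × MRP = 2.7922% + 1.8755 × 3.6497% = 9.64%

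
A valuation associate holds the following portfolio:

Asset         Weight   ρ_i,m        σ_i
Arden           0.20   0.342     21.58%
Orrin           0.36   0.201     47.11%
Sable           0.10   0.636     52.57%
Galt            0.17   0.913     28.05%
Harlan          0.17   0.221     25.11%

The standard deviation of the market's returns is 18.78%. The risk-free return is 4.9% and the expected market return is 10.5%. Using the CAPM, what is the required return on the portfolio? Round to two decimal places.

β_Arden = 0.342 × 21.58% / 18.78% = 0.3930
β_Orrin = 0.201 × 47.11% / 18.78% = 0.5042
β_Sable = 0.636 × 52.57% / 18.78% = 1.7803
β_Galt = 0.913 × 28.05% / 18.78% = 1.3637
β_Harlan = 0.221 × 25.11% / 18.78% = 0.2955
β_P = Σ w_i β_i = 0.20×0.3930 + 0.36×0.5042 + 0.10×1.7803 + 0.17×1.3637 + 0.17×0.2955 = 0.7202
MRP = 10.5% − 4.9% = 5.60%
E(R_P) = R_f + β_P × MRP = 4.9% + 0.7202 × 5.6% = 8.93%

8.93%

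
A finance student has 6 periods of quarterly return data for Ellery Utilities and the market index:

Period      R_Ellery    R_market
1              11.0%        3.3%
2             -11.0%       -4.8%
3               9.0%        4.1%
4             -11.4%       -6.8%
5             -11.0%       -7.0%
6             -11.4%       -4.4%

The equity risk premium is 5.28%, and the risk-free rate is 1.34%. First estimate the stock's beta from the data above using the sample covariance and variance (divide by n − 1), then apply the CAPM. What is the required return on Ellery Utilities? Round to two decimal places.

Mean R_i = (11.0 − 11.0 + 9.0 − 11.4 − 11.0 − 11.4) / 6 = -4.1333%
Mean R_m = (3.3 − 4.8 + 4.1 − 6.8 − 7.0 − 4.4) / 6 = -2.6000%
Σ(R_i − R̄_i)(R_m − R̄_m) = 266.2000  ⇒  Cov = 266.2000 / 5 = 53.2400
Σ(R_m − R̄_m)² = 124.7800  ⇒  Var(R_m) = 124.7800 / 5 = 24.9560
β = Cov / Var(R_m) = 53.2400 / 24.9560 = 2.1334
E(R) = R_f + β × MRP = 1.34% + 2.1334 × 5.28% = 12.60%

12.60%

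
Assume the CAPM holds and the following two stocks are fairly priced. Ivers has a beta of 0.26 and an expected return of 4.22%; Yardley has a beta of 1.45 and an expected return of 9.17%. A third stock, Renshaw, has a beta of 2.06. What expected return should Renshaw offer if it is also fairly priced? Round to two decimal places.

MRP (SML slope) = (9.17% − 4.22%) / (1.45 − 0.26) = 4.95% / 1.19 = 4.1597%
R_f (intercept) = 4.22% − 0.26 × 4.1597% = 3.1385%
E(R_Renshaw) = R_f + β × MRP = 3.1385% + 2.06 × 4.1597% = 11.71%

11.71%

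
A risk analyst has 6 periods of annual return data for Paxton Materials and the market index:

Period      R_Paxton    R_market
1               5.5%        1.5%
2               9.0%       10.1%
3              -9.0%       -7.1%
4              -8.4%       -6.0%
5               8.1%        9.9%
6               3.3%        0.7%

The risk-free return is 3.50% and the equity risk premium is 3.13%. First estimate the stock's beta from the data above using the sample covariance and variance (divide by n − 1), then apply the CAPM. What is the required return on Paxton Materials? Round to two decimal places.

6.72%

Mean R_i = (5.5 + 9.0 − 9.0 − 8.4 + 8.1 + 3.3) / 6 = 1.4167%
Mean R_m = (1.5 + 10.1 − 7.1 − 6.0 + 9.9 + 0.7) / 6 = 1.5167%
Σ(R_i − R̄_i)(R_m − R̄_m) = 283.0583  ⇒  Cov = 283.0583 / 5 = 56.6117
Σ(R_m − R̄_m)² = 275.3683  ⇒  Var(R_m) = 275.3683 / 5 = 55.0737
β = Cov / Var(R_m) = 56.6117 / 55.0737 = 1.0279
E(R) = R_f + β × MRP = 3.50% + 1.0279 × 3.13% = 6.72%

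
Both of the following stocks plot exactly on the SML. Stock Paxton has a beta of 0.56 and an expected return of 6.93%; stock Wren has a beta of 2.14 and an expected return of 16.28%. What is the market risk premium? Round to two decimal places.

5.92%

Both satisfy E(R) = R_f + β·MRP, so the slope of the SML is
MRP = (16.28% − 6.93%) / (2.14 − 0.56) = 9.35% / 1.58 = 5.9177%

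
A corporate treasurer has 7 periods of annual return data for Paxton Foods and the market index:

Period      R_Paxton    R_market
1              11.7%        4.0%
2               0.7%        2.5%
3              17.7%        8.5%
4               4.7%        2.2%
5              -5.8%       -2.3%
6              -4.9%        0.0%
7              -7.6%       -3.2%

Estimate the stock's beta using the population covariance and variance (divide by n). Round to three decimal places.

2.302

Mean R_i = (11.7 + 0.7 + 17.7 + 4.7 − 5.8 − 4.9 − 7.6) / 7 = 2.3571%
Mean R_m = (4.0 + 2.5 + 8.5 + 2.2 − 2.3 + 0.0 − 3.2) / 7 = 1.6714%
Σ(R_i − R̄_i)(R_m − R̄_m) = 219.4214  ⇒  Cov = 219.4214 / 7 = 31.3459
Σ(R_m − R̄_m)² = 95.3143  ⇒  Var(R_m) = 95.3143 / 7 = 13.6163
β = Cov / Var(R_m) = 31.3459 / 13.6163 = 2.3021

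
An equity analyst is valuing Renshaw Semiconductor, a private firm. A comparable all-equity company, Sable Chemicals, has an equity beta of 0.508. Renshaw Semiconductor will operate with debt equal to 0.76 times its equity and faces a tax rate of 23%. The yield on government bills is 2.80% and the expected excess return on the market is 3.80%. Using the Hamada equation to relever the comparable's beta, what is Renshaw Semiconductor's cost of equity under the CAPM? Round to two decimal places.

β_L = β_U × [1 + (1 − t)(D/E)] = 0.508 × [1 + (1 − 0.23) × 0.76]
    = 0.508 × [1 + 0.77 × 0.76] = 0.508 × 1.5852 = 0.8053
E(R) = R_f + β_L × MRP = 2.80% + 0.8053 × 3.80% = 5.86%

5.86%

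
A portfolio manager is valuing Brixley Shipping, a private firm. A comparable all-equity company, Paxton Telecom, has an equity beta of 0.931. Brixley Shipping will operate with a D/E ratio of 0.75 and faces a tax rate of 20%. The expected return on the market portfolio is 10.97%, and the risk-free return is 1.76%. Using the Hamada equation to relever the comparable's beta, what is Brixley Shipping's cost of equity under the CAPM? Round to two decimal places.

15.48%

β_L = β_U × [1 + (1 − t)(D/E)] = 0.931 × [1 + (1 − 0.20) × 0.75]
    = 0.931 × [1 + 0.80 × 0.75] = 0.931 × 1.6000 = 1.4896
MRP = 10.97% − 1.76% = 9.21%
E(R) = R_f + β_L × MRP = 1.76% + 1.4896 × 9.21% = 15.48%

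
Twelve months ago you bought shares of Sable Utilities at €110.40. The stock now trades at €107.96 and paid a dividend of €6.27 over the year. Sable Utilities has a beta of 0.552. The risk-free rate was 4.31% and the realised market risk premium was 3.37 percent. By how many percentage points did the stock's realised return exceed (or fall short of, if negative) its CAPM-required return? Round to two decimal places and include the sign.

-2.70%

Realised HPR = (P1 + D1 − P0) / P0 = (107.96 + 6.27 − 110.40) / 110.40 = 3.83 / 110.40 = 3.4692%
CAPM required = R_f + β·MRP = 4.31% + 0.552 × 3.37% = 6.17024%
α = realised − required = 3.4692% − 6.17024% = -2.70%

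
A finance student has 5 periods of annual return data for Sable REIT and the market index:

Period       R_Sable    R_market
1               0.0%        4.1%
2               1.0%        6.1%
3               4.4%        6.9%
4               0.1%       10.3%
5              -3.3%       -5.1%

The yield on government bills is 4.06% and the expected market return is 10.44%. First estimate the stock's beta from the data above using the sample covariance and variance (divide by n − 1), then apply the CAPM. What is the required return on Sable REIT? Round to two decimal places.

Mean R_i = (0.0 + 1.0 + 4.4 + 0.1 − 3.3) / 5 = 0.4400%
Mean R_m = (4.1 + 6.1 + 6.9 + 10.3 − 5.1) / 5 = 4.4600%
Σ(R_i − R̄_i)(R_m − R̄_m) = 44.5080  ⇒  Cov = 44.5080 / 4 = 11.1270
Σ(R_m − R̄_m)² = 134.2720  ⇒  Var(R_m) = 134.2720 / 4 = 33.5680
β = Cov / Var(R_m) = 11.1270 / 33.5680 = 0.3315
MRP = 10.44% − 4.06% = 6.38%
E(R) = R_f + β × MRP = 4.06% + 0.3315 × 6.38% = 6.17%

6.17%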